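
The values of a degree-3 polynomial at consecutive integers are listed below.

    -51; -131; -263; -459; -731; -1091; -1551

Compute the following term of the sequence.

-2123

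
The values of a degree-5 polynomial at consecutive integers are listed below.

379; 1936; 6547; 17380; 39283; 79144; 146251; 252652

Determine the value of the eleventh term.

977059

Δ: 1557  4611  10833  21903  39861  67107  106401
Δ²: 3054  6222  11070  17958  27246  39294
Δ³: 3168  4848  6888  9288  12048
Δ⁴: 1680  2040  2400  2760
Δ⁵: 360  360  360
Constant fifth difference = 360, so extend:
2760 + 360 = 3120;  12048 + 3120 = 15168;  39294 + 15168 = 54462;  106401 + 54462 = 160863;  252652 + 160863 = 413515
3120 + 360 = 3480;  15168 + 3480 = 18648;  54462 + 18648 = 73110;  160863 + 73110 = 233973;  413515 + 233973 = 647488
3480 + 360 = 3840;  18648 + 3840 = 22488;  73110 + 22488 = 95598;  233973 + 95598 = 329571;  647488 + 329571 = 977059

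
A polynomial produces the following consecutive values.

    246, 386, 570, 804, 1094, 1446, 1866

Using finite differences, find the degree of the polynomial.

3

Δ: 140, 184, 234, 290, 352, 420
Δ²: 44, 50, 56, 62, 68
Δ³: 6, 6, 6, 6
The third differences are constant, so the polynomial has degree 3.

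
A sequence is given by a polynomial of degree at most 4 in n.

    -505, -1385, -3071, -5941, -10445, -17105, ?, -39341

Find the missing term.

Using the first 6 terms:
Δ: -880  -1686  -2870  -4504  -6660
Δ²: -806  -1184  -1634  -2156
Δ³: -378  -450  -522
Δ⁴: -72  -72
Constant fourth difference = -72.
Extend forward: -522 − 72 = -594;  -2156 − 594 = -2750;  -6660 − 2750 = -9410;  -17105 − 9410 = -26515

-26515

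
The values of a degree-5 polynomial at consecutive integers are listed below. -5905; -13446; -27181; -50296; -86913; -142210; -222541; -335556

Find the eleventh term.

-7541  -13735  -23115  -36617  -55297  -80331  -113015
-6194  -9380  -13502  -18680  -25034  -32684
-3186  -4122  -5178  -6354  -7650
-936  -1056  -1176  -1296
-120  -120  -120
Fifth differences constant at -120.
-1296 − 120 = -1416;  -7650 − 1416 = -9066;  -32684 − 9066 = -41750;  -113015 − 41750 = -154765;  -335556 − 154765 = -490321
-1416 − 120 = -1536;  -9066 − 1536 = -10602;  -41750 − 10602 = -52352;  -154765 − 52352 = -207117;  -490321 − 207117 = -697438
-1536 − 120 = -1656;  -10602 − 1656 = -12258;  -52352 − 12258 = -64610;  -207117 − 64610 = -271727;  -697438 − 271727 = -969165

-969165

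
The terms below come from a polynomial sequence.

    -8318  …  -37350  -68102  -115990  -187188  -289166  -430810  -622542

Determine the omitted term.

-18736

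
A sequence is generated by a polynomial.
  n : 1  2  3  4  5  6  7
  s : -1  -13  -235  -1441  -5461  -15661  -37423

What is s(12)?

Δ: -12  -222  -1206  -4020  -10200  -21762
Δ²: -210  -984  -2814  -6180  -11562
Δ³: -774  -1830  -3366  -5382
Δ⁴: -1056  -1536  -2016
Δ⁵: -480  -480
Constant fifth difference = -480, so extend:
-2016 − 480 = -2496;  -5382 − 2496 = -7878;  -11562 − 7878 = -19440;  -21762 − 19440 = -41202;  -37423 − 41202 = -78625
-2496 − 480 = -2976;  -7878 − 2976 = -10854;  -19440 − 10854 = -30294;  -41202 − 30294 = -71496;  -78625 − 71496 = -150121
-2976 − 480 = -3456;  -10854 − 3456 = -14310;  -30294 − 14310 = -44604;  -71496 − 44604 = -116100;  -150121 − 116100 = -266221
-3456 − 480 = -3936;  -14310 − 3936 = -18246;  -44604 − 18246 = -62850;  -116100 − 62850 = -178950;  -266221 − 178950 = -445171
-3936 − 480 = -4416;  -18246 − 4416 = -22662;  -62850 − 22662 = -85512;  -178950 − 85512 = -264462;  -445171 − 264462 = -709633

-709633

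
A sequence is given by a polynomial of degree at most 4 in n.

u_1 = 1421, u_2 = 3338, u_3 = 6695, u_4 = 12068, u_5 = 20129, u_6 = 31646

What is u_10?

First differences: 1917, 3357, 5373, 8061, 11517
Second differences: 1440, 2016, 2688, 3456
Third differences: 576, 672, 768
Fourth differences: 96, 96
The fourth differences are constant (96).
768 + 96 = 864;  3456 + 864 = 4320;  11517 + 4320 = 15837;  31646 + 15837 = 47483
864 + 96 = 960;  4320 + 960 = 5280;  15837 + 5280 = 21117;  47483 + 21117 = 68600
960 + 96 = 1056;  5280 + 1056 = 6336;  21117 + 6336 = 27453;  68600 + 27453 = 96053
1056 + 96 = 1152;  6336 + 1152 = 7488;  27453 + 7488 = 34941;  96053 + 34941 = 130994

130994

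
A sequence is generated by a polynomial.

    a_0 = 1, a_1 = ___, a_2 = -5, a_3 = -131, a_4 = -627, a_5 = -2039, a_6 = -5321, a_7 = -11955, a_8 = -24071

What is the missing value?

9

Using the last 7 terms:
D1: -126, -496, -1412, -3282, -6634, -12116
D2: -370, -916, -1870, -3352, -5482
D3: -546, -954, -1482, -2130
D4: -408, -528, -648
D5: -120, -120
Constant fifth difference = -120.
Extend backward: -408 + 120 = -288;  -546 + 288 = -258;  -370 + 258 = -112;  -126 + 112 = -14;  -5 + 14 = 9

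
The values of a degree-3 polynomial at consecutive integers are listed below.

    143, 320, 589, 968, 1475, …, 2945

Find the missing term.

2128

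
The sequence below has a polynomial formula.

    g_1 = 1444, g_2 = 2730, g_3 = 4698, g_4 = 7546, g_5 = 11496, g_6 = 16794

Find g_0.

666

D1: 1286, 1968, 2848, 3950, 5298
D2: 682, 880, 1102, 1348
D3: 198, 222, 246
D4: 24, 24
The fourth differences are constant at 24.
Work back: 198 − 24 = 174;  682 − 174 = 508;  1286 − 508 = 778;  1444 − 778 = 666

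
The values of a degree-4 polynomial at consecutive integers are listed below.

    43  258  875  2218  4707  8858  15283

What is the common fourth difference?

Δ: 215, 617, 1343, 2489, 4151, 6425
Δ²: 402, 726, 1146, 1662, 2274
Δ³: 324, 420, 516, 612
Δ⁴: 96, 96, 96

96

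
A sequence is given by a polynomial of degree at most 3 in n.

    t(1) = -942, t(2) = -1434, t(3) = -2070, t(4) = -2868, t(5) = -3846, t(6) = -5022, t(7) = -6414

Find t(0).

-576

First differences: -492  -636  -798  -978  -1176  -1392
Second differences: -144  -162  -180  -198  -216
Third differences: -18  -18  -18  -18
The third differences are constant at -18.
Work back: -144 + 18 = -126;  -492 + 126 = -366;  -942 + 366 = -576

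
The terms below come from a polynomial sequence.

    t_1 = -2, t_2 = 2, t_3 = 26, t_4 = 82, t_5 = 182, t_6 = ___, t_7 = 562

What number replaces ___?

Using the first 5 terms:
4, 24, 56, 100
20, 32, 44
12, 12
Constant third difference = 12.
Extend forward: 44 + 12 = 56;  100 + 56 = 156;  182 + 156 = 338

338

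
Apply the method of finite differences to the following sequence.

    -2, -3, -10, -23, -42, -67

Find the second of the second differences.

D1: -1, -7, -13, -19, -25
D2: -6, -6, -6, -6

-6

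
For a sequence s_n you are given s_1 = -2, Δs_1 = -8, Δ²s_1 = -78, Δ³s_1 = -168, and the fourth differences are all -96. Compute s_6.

-2982

Build the table forward from the leading diagonal:
Fourth differences: -96  -96  -96  -96  -96  -96
Third differences: -168  -264  -360  -456  -552  -648
Second differences: -78  -246  -510  -870  -1326  -1878
First differences: -8  -86  -332  -842  -1712  -3038
s: -2  -10  -96  -428  -1270  -2982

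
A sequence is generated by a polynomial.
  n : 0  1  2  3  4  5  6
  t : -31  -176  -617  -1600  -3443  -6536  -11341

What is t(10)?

-59441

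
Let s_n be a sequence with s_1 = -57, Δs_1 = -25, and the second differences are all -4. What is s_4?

Build the table forward from the leading diagonal:
Second differences: -4  -4  -4  -4
First differences: -25  -29  -33  -37
s: -57  -82  -111  -144

-144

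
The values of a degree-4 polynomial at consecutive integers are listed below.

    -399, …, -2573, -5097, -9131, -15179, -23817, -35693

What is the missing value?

-1127

Using the last 6 terms:
First differences: -2524  -4034  -6048  -8638  -11876
Second differences: -1510  -2014  -2590  -3238
Third differences: -504  -576  -648
Fourth differences: -72  -72
Constant fourth difference = -72.
Extend backward: -504 + 72 = -432;  -1510 + 432 = -1078;  -2524 + 1078 = -1446;  -2573 + 1446 = -1127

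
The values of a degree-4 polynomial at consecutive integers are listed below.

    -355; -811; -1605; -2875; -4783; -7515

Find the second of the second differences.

D1: -456, -794, -1270, -1908, -2732
D2: -338, -476, -638, -824
D3: -138, -162, -186
D4: -24, -24

-476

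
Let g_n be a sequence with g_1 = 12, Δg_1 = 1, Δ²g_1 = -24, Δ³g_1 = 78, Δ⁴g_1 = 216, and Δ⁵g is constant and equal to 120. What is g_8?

Build the table forward from the leading diagonal:
D5: 120, 120, 120, 120, 120, 120, 120, 120
D4: 216, 336, 456, 576, 696, 816, 936, 1056
D3: 78, 294, 630, 1086, 1662, 2358, 3174, 4110
D2: -24, 54, 348, 978, 2064, 3726, 6084, 9258
D1: 1, -23, 31, 379, 1357, 3421, 7147, 13231
g: 12, 13, -10, 21, 400, 1757, 5178, 12325

12325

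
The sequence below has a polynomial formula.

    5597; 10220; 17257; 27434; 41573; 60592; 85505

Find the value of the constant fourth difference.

96

First differences: 4623, 7037, 10177, 14139, 19019, 24913
Second differences: 2414, 3140, 3962, 4880, 5894
Third differences: 726, 822, 918, 1014
Fourth differences: 96, 96, 96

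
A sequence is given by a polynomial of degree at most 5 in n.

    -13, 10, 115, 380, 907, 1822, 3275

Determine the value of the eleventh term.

18307

D1: 23 , 105 , 265 , 527 , 915 , 1453
D2: 82 , 160 , 262 , 388 , 538
D3: 78 , 102 , 126 , 150
D4: 24 , 24 , 24
Constant fourth difference = 24, so extend:
150 + 24 = 174;  538 + 174 = 712;  1453 + 712 = 2165;  3275 + 2165 = 5440
174 + 24 = 198;  712 + 198 = 910;  2165 + 910 = 3075;  5440 + 3075 = 8515
198 + 24 = 222;  910 + 222 = 1132;  3075 + 1132 = 4207;  8515 + 4207 = 12722
222 + 24 = 246;  1132 + 246 = 1378;  4207 + 1378 = 5585;  12722 + 5585 = 18307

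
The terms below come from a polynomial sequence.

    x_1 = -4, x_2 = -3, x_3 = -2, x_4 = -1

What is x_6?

1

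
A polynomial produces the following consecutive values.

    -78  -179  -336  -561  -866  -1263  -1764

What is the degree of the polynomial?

3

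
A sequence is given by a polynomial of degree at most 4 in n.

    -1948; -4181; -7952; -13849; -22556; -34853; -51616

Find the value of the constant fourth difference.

First differences: -2233, -3771, -5897, -8707, -12297, -16763
Second differences: -1538, -2126, -2810, -3590, -4466
Third differences: -588, -684, -780, -876
Fourth differences: -96, -96, -96

-96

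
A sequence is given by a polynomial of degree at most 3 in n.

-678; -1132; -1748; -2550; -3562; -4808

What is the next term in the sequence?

-6312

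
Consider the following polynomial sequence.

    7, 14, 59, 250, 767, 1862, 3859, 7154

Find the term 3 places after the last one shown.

29867

Δ: 7, 45, 191, 517, 1095, 1997, 3295
Δ²: 38, 146, 326, 578, 902, 1298
Δ³: 108, 180, 252, 324, 396
Δ⁴: 72, 72, 72, 72
Fourth differences constant at 72.
396 + 72 = 468;  1298 + 468 = 1766;  3295 + 1766 = 5061;  7154 + 5061 = 12215
468 + 72 = 540;  1766 + 540 = 2306;  5061 + 2306 = 7367;  12215 + 7367 = 19582
540 + 72 = 612;  2306 + 612 = 2918;  7367 + 2918 = 10285;  19582 + 10285 = 29867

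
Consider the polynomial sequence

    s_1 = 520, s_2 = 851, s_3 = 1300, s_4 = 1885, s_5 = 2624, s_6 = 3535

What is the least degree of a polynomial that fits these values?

3

D1: 331, 449, 585, 739, 911
D2: 118, 136, 154, 172
D3: 18, 18, 18
The third differences are constant, so the polynomial has degree 3.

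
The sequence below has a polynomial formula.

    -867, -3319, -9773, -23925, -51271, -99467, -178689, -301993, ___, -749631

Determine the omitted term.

-485675

Using the first 8 terms:
D1: -2452  -6454  -14152  -27346  -48196  -79222  -123304
D2: -4002  -7698  -13194  -20850  -31026  -44082
D3: -3696  -5496  -7656  -10176  -13056
D4: -1800  -2160  -2520  -2880
D5: -360  -360  -360
Constant fifth difference = -360.
Extend forward: -2880 − 360 = -3240;  -13056 − 3240 = -16296;  -44082 − 16296 = -60378;  -123304 − 60378 = -183682;  -301993 − 183682 = -485675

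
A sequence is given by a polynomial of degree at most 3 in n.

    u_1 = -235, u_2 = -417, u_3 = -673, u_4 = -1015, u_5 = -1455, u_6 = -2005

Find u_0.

-115

First differences: -182, -256, -342, -440, -550
Second differences: -74, -86, -98, -110
Third differences: -12, -12, -12
The third differences are constant at -12.
Work back: -74 + 12 = -62;  -182 + 62 = -120;  -235 + 120 = -115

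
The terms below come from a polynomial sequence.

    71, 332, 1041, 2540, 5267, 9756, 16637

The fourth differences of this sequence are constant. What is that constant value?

96

First differences: 261, 709, 1499, 2727, 4489, 6881
Second differences: 448, 790, 1228, 1762, 2392
Third differences: 342, 438, 534, 630
Fourth differences: 96, 96, 96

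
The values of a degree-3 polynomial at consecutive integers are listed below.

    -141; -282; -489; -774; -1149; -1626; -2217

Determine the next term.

D1: -141, -207, -285, -375, -477, -591
D2: -66, -78, -90, -102, -114
D3: -12, -12, -12, -12
The third differences are constant (-12).
-114 − 12 = -126;  -591 − 126 = -717;  -2217 − 717 = -2934

-2934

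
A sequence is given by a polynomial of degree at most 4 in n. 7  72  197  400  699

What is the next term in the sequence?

1112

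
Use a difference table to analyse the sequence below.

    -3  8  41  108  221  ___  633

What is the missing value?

392

Using the first 5 terms:
11  33  67  113
22  34  46
12  12
Constant third difference = 12.
Extend forward: 46 + 12 = 58;  113 + 58 = 171;  221 + 171 = 392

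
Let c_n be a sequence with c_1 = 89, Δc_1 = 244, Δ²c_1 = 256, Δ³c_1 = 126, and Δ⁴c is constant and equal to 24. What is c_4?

Build the table forward from the leading diagonal:
Δ⁴: 24, 24, 24, 24
Δ³: 126, 150, 174, 198
Δ²: 256, 382, 532, 706
Δ: 244, 500, 882, 1414
c: 89, 333, 833, 1715

1715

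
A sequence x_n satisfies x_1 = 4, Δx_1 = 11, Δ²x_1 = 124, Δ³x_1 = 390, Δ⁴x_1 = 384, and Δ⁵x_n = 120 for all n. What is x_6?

7239

Build the table forward from the leading diagonal:
Δ⁵: 120, 120, 120, 120, 120, 120
Δ⁴: 384, 504, 624, 744, 864, 984
Δ³: 390, 774, 1278, 1902, 2646, 3510
Δ²: 124, 514, 1288, 2566, 4468, 7114
Δ: 11, 135, 649, 1937, 4503, 8971
x: 4, 15, 150, 799, 2736, 7239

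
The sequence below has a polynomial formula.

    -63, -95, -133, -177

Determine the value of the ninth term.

First differences: -32, -38, -44
Second differences: -6, -6
Constant second difference = -6, so extend:
-44 − 6 = -50;  -177 − 50 = -227
-50 − 6 = -56;  -227 − 56 = -283
-56 − 6 = -62;  -283 − 62 = -345
-62 − 6 = -68;  -345 − 68 = -413
-68 − 6 = -74;  -413 − 74 = -487

-487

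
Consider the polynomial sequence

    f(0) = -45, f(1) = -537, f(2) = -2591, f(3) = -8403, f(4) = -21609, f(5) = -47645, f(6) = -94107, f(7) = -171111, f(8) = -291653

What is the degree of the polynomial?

5

First differences: -492, -2054, -5812, -13206, -26036, -46462, -77004, -120542
Second differences: -1562, -3758, -7394, -12830, -20426, -30542, -43538
Third differences: -2196, -3636, -5436, -7596, -10116, -12996
Fourth differences: -1440, -1800, -2160, -2520, -2880
Fifth differences: -360, -360, -360, -360
The fifth differences are constant, so the polynomial has degree 5.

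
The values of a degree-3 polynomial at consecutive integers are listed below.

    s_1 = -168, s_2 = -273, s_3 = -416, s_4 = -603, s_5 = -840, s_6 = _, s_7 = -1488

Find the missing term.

-1133

Using the first 5 terms:
D1: -105  -143  -187  -237
D2: -38  -44  -50
D3: -6  -6
Constant third difference = -6.
Extend forward: -50 − 6 = -56;  -237 − 56 = -293;  -840 − 293 = -1133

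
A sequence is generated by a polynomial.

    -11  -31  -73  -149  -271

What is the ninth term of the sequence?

-1459

-20, -42, -76, -122
-22, -34, -46
-12, -12
Third differences constant at -12.
-46 − 12 = -58;  -122 − 58 = -180;  -271 − 180 = -451
-58 − 12 = -70;  -180 − 70 = -250;  -451 − 250 = -701
-70 − 12 = -82;  -250 − 82 = -332;  -701 − 332 = -1033
-82 − 12 = -94;  -332 − 94 = -426;  -1033 − 426 = -1459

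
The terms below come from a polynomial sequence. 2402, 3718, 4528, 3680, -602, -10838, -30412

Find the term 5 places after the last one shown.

1316, 810, -848, -4282, -10236, -19574
-506, -1658, -3434, -5954, -9338
-1152, -1776, -2520, -3384
-624, -744, -864
-120, -120
Fifth differences constant at -120.
-864 − 120 = -984;  -3384 − 984 = -4368;  -9338 − 4368 = -13706;  -19574 − 13706 = -33280;  -30412 − 33280 = -63692
-984 − 120 = -1104;  -4368 − 1104 = -5472;  -13706 − 5472 = -19178;  -33280 − 19178 = -52458;  -63692 − 52458 = -116150
-1104 − 120 = -1224;  -5472 − 1224 = -6696;  -19178 − 6696 = -25874;  -52458 − 25874 = -78332;  -116150 − 78332 = -194482
-1224 − 120 = -1344;  -6696 − 1344 = -8040;  -25874 − 8040 = -33914;  -78332 − 33914 = -112246;  -194482 − 112246 = -306728
-1344 − 120 = -1464;  -8040 − 1464 = -9504;  -33914 − 9504 = -43418;  -112246 − 43418 = -155664;  -306728 − 155664 = -462392

-462392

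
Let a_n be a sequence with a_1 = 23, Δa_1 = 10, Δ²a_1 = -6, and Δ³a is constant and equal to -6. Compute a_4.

29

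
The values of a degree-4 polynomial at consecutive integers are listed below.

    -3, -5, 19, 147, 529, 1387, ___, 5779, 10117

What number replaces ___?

Using the first 6 terms:
-2  24  128  382  858
26  104  254  476
78  150  222
72  72
Constant fourth difference = 72.
Extend forward: 222 + 72 = 294;  476 + 294 = 770;  858 + 770 = 1628;  1387 + 1628 = 3015

3015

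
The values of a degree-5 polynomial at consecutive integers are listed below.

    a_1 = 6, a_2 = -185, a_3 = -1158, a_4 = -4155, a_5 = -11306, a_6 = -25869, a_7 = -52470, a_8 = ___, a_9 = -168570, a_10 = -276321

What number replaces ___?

-97343

Using the first 7 terms:
First differences: -191  -973  -2997  -7151  -14563  -26601
Second differences: -782  -2024  -4154  -7412  -12038
Third differences: -1242  -2130  -3258  -4626
Fourth differences: -888  -1128  -1368
Fifth differences: -240  -240
Constant fifth difference = -240.
Extend forward: -1368 − 240 = -1608;  -4626 − 1608 = -6234;  -12038 − 6234 = -18272;  -26601 − 18272 = -44873;  -52470 − 44873 = -97343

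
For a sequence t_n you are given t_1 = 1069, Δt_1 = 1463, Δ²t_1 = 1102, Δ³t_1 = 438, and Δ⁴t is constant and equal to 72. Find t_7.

Build the table forward from the leading diagonal:
Δ⁴: 72  72  72  72  72  72  72
Δ³: 438  510  582  654  726  798  870
Δ²: 1102  1540  2050  2632  3286  4012  4810
Δ: 1463  2565  4105  6155  8787  12073  16085
t: 1069  2532  5097  9202  15357  24144  36217

36217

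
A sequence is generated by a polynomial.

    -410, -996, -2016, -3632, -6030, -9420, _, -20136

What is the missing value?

-14036

Using the first 6 terms:
-586  -1020  -1616  -2398  -3390
-434  -596  -782  -992
-162  -186  -210
-24  -24
Constant fourth difference = -24.
Extend forward: -210 − 24 = -234;  -992 − 234 = -1226;  -3390 − 1226 = -4616;  -9420 − 4616 = -14036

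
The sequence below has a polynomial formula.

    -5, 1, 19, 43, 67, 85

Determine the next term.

91

Δ: 6, 18, 24, 24, 18
Δ²: 12, 6, 0, -6
Δ³: -6, -6, -6
The third differences are constant (-6).
-6 − 6 = -12;  18 − 12 = 6;  85 + 6 = 91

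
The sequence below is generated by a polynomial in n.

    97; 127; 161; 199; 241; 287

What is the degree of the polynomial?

2

Δ: 30, 34, 38, 42, 46
Δ²: 4, 4, 4, 4
The second differences are constant, so the polynomial has degree 2.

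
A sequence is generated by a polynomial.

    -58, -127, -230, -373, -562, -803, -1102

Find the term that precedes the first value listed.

D1: -69, -103, -143, -189, -241, -299
D2: -34, -40, -46, -52, -58
D3: -6, -6, -6, -6
The third differences are constant at -6.
Work back: -34 + 6 = -28;  -69 + 28 = -41;  -58 + 41 = -17

-17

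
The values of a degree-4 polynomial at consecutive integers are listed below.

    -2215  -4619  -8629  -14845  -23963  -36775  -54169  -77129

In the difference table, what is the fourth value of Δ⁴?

-96

Δ: -2404, -4010, -6216, -9118, -12812, -17394, -22960
Δ²: -1606, -2206, -2902, -3694, -4582, -5566
Δ³: -600, -696, -792, -888, -984
Δ⁴: -96, -96, -96, -96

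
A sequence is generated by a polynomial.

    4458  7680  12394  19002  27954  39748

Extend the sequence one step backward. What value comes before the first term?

D1: 3222  4714  6608  8952  11794
D2: 1492  1894  2344  2842
D3: 402  450  498
D4: 48  48
The fourth differences are constant at 48.
Work back: 402 − 48 = 354;  1492 − 354 = 1138;  3222 − 1138 = 2084;  4458 − 2084 = 2374

2374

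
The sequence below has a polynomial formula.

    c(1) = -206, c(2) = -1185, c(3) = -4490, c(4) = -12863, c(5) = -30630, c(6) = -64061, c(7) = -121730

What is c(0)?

First differences: -979  -3305  -8373  -17767  -33431  -57669
Second differences: -2326  -5068  -9394  -15664  -24238
Third differences: -2742  -4326  -6270  -8574
Fourth differences: -1584  -1944  -2304
Fifth differences: -360  -360
The fifth differences are constant at -360.
Work back: -1584 + 360 = -1224;  -2742 + 1224 = -1518;  -2326 + 1518 = -808;  -979 + 808 = -171;  -206 + 171 = -35

-35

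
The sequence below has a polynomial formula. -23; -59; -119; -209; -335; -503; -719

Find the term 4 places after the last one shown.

Δ: -36, -60, -90, -126, -168, -216
Δ²: -24, -30, -36, -42, -48
Δ³: -6, -6, -6, -6
The third differences are constant (-6).
-48 − 6 = -54;  -216 − 54 = -270;  -719 − 270 = -989
-54 − 6 = -60;  -270 − 60 = -330;  -989 − 330 = -1319
-60 − 6 = -66;  -330 − 66 = -396;  -1319 − 396 = -1715
-66 − 6 = -72;  -396 − 72 = -468;  -1715 − 468 = -2183

-2183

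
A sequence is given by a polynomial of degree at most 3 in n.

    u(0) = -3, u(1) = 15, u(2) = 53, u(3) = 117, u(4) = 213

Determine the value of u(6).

525

First differences: 18 , 38 , 64 , 96
Second differences: 20 , 26 , 32
Third differences: 6 , 6
Third differences constant at 6.
32 + 6 = 38;  96 + 38 = 134;  213 + 134 = 347
38 + 6 = 44;  134 + 44 = 178;  347 + 178 = 525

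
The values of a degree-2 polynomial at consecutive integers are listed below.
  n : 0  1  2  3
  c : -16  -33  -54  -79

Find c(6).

Δ: -17  -21  -25
Δ²: -4  -4
Constant second difference = -4, so extend:
-25 − 4 = -29;  -79 − 29 = -108
-29 − 4 = -33;  -108 − 33 = -141
-33 − 4 = -37;  -141 − 37 = -178

-178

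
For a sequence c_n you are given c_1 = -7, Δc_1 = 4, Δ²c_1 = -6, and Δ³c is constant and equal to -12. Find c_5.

-75

Build the table forward from the leading diagonal:
Δ³: -12, -12, -12, -12, -12
Δ²: -6, -18, -30, -42, -54
Δ: 4, -2, -20, -50, -92
c: -7, -3, -5, -25, -75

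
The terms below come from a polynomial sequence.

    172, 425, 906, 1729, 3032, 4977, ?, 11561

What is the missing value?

7750

Using the first 6 terms:
First differences: 253, 481, 823, 1303, 1945
Second differences: 228, 342, 480, 642
Third differences: 114, 138, 162
Fourth differences: 24, 24
Constant fourth difference = 24.
Extend forward: 162 + 24 = 186;  642 + 186 = 828;  1945 + 828 = 2773;  4977 + 2773 = 7750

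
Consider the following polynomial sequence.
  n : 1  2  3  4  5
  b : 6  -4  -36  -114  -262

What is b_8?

-1366

Δ: -10 , -32 , -78 , -148
Δ²: -22 , -46 , -70
Δ³: -24 , -24
Constant third difference = -24, so extend:
-70 − 24 = -94;  -148 − 94 = -242;  -262 − 242 = -504
-94 − 24 = -118;  -242 − 118 = -360;  -504 − 360 = -864
-118 − 24 = -142;  -360 − 142 = -502;  -864 − 502 = -1366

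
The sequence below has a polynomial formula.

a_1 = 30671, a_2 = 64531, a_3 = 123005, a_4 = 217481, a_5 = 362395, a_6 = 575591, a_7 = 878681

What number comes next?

1297405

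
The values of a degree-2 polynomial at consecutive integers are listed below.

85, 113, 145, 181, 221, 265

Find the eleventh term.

Δ: 28  32  36  40  44
Δ²: 4  4  4  4
Second differences constant at 4.
44 + 4 = 48;  265 + 48 = 313
48 + 4 = 52;  313 + 52 = 365
52 + 4 = 56;  365 + 56 = 421
56 + 4 = 60;  421 + 60 = 481
60 + 4 = 64;  481 + 64 = 545

545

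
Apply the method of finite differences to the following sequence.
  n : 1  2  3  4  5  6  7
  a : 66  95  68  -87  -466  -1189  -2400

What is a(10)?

Δ: 29 , -27 , -155 , -379 , -723 , -1211
Δ²: -56 , -128 , -224 , -344 , -488
Δ³: -72 , -96 , -120 , -144
Δ⁴: -24 , -24 , -24
Constant fourth difference = -24, so extend:
-144 − 24 = -168;  -488 − 168 = -656;  -1211 − 656 = -1867;  -2400 − 1867 = -4267
-168 − 24 = -192;  -656 − 192 = -848;  -1867 − 848 = -2715;  -4267 − 2715 = -6982
-192 − 24 = -216;  -848 − 216 = -1064;  -2715 − 1064 = -3779;  -6982 − 3779 = -10761

-10761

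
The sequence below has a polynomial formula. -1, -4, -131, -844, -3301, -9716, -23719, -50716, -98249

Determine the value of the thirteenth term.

-739501

Δ: -3 , -127 , -713 , -2457 , -6415 , -14003 , -26997 , -47533
Δ²: -124 , -586 , -1744 , -3958 , -7588 , -12994 , -20536
Δ³: -462 , -1158 , -2214 , -3630 , -5406 , -7542
Δ⁴: -696 , -1056 , -1416 , -1776 , -2136
Δ⁵: -360 , -360 , -360 , -360
Fifth differences constant at -360.
-2136 − 360 = -2496;  -7542 − 2496 = -10038;  -20536 − 10038 = -30574;  -47533 − 30574 = -78107;  -98249 − 78107 = -176356
-2496 − 360 = -2856;  -10038 − 2856 = -12894;  -30574 − 12894 = -43468;  -78107 − 43468 = -121575;  -176356 − 121575 = -297931
-2856 − 360 = -3216;  -12894 − 3216 = -16110;  -43468 − 16110 = -59578;  -121575 − 59578 = -181153;  -297931 − 181153 = -479084
-3216 − 360 = -3576;  -16110 − 3576 = -19686;  -59578 − 19686 = -79264;  -181153 − 79264 = -260417;  -479084 − 260417 = -739501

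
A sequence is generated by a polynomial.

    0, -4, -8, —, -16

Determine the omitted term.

-12

Using the first 3 terms:
First differences: -4  -4
Constant first difference = -4.
Extend forward: -8 − 4 = -12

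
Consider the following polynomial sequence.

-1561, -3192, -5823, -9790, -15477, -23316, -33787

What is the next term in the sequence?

-47418

First differences: -1631, -2631, -3967, -5687, -7839, -10471
Second differences: -1000, -1336, -1720, -2152, -2632
Third differences: -336, -384, -432, -480
Fourth differences: -48, -48, -48
Constant fourth difference = -48, so extend:
-480 − 48 = -528;  -2632 − 528 = -3160;  -10471 − 3160 = -13631;  -33787 − 13631 = -47418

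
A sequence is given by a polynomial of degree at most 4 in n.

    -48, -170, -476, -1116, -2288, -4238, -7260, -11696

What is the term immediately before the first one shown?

-122  -306  -640  -1172  -1950  -3022  -4436
-184  -334  -532  -778  -1072  -1414
-150  -198  -246  -294  -342
-48  -48  -48  -48
The fourth differences are constant at -48.
Work back: -150 + 48 = -102;  -184 + 102 = -82;  -122 + 82 = -40;  -48 + 40 = -8

-8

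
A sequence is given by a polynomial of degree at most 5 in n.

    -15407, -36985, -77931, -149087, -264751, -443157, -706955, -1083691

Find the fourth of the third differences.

First differences: -21578, -40946, -71156, -115664, -178406, -263798, -376736
Second differences: -19368, -30210, -44508, -62742, -85392, -112938
Third differences: -10842, -14298, -18234, -22650, -27546
Fourth differences: -3456, -3936, -4416, -4896
Fifth differences: -480, -480, -480

-22650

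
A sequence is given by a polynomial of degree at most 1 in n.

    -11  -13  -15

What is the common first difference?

D1: -2, -2

-2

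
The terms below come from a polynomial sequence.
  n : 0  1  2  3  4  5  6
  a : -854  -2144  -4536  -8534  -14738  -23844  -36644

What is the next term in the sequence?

-54026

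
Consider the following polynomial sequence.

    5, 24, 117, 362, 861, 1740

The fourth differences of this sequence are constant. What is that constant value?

D1: 19, 93, 245, 499, 879
D2: 74, 152, 254, 380
D3: 78, 102, 126
D4: 24, 24

24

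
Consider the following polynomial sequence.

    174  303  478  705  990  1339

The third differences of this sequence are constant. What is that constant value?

6

D1: 129, 175, 227, 285, 349
D2: 46, 52, 58, 64
D3: 6, 6, 6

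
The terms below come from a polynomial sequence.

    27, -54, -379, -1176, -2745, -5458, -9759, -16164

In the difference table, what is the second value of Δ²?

-472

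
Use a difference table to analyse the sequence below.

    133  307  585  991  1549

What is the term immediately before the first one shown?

39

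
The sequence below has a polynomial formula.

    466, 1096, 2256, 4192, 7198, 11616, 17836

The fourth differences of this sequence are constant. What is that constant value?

D1: 630, 1160, 1936, 3006, 4418, 6220
D2: 530, 776, 1070, 1412, 1802
D3: 246, 294, 342, 390
D4: 48, 48, 48

48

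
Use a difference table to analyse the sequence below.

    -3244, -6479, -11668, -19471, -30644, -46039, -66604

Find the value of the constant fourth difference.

-96

First differences: -3235, -5189, -7803, -11173, -15395, -20565
Second differences: -1954, -2614, -3370, -4222, -5170
Third differences: -660, -756, -852, -948
Fourth differences: -96, -96, -96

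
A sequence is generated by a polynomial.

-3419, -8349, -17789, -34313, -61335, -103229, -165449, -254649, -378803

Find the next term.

-547325

First differences: -4930  -9440  -16524  -27022  -41894  -62220  -89200  -124154
Second differences: -4510  -7084  -10498  -14872  -20326  -26980  -34954
Third differences: -2574  -3414  -4374  -5454  -6654  -7974
Fourth differences: -840  -960  -1080  -1200  -1320
Fifth differences: -120  -120  -120  -120
Constant fifth difference = -120, so extend:
-1320 − 120 = -1440;  -7974 − 1440 = -9414;  -34954 − 9414 = -44368;  -124154 − 44368 = -168522;  -378803 − 168522 = -547325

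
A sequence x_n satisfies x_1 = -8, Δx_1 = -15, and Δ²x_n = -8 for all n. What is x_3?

-46

Build the table forward from the leading diagonal:
Δ²: -8  -8  -8
Δ: -15  -23  -31
x: -8  -23  -46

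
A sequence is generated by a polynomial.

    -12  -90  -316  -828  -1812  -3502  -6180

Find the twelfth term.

-47620

D1: -78 , -226 , -512 , -984 , -1690 , -2678
D2: -148 , -286 , -472 , -706 , -988
D3: -138 , -186 , -234 , -282
D4: -48 , -48 , -48
The fourth differences are constant (-48).
-282 − 48 = -330;  -988 − 330 = -1318;  -2678 − 1318 = -3996;  -6180 − 3996 = -10176
-330 − 48 = -378;  -1318 − 378 = -1696;  -3996 − 1696 = -5692;  -10176 − 5692 = -15868
-378 − 48 = -426;  -1696 − 426 = -2122;  -5692 − 2122 = -7814;  -15868 − 7814 = -23682
-426 − 48 = -474;  -2122 − 474 = -2596;  -7814 − 2596 = -10410;  -23682 − 10410 = -34092
-474 − 48 = -522;  -2596 − 522 = -3118;  -10410 − 3118 = -13528;  -34092 − 13528 = -47620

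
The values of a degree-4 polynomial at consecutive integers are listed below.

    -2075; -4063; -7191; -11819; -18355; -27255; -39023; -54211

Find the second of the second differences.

First differences: -1988, -3128, -4628, -6536, -8900, -11768, -15188
Second differences: -1140, -1500, -1908, -2364, -2868, -3420
Third differences: -360, -408, -456, -504, -552
Fourth differences: -48, -48, -48, -48

-1500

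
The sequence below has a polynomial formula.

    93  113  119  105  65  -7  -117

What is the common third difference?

Δ: 20, 6, -14, -40, -72, -110
Δ²: -14, -20, -26, -32, -38
Δ³: -6, -6, -6, -6

-6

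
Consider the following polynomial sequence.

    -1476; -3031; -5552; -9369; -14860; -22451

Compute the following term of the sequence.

Δ: -1555, -2521, -3817, -5491, -7591
Δ²: -966, -1296, -1674, -2100
Δ³: -330, -378, -426
Δ⁴: -48, -48
Fourth differences constant at -48.
-426 − 48 = -474;  -2100 − 474 = -2574;  -7591 − 2574 = -10165;  -22451 − 10165 = -32616

-32616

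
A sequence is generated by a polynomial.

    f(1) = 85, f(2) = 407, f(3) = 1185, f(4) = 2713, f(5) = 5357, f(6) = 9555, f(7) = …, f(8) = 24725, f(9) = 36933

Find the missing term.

15817

Using the first 6 terms:
Δ: 322, 778, 1528, 2644, 4198
Δ²: 456, 750, 1116, 1554
Δ³: 294, 366, 438
Δ⁴: 72, 72
Constant fourth difference = 72.
Extend forward: 438 + 72 = 510;  1554 + 510 = 2064;  4198 + 2064 = 6262;  9555 + 6262 = 15817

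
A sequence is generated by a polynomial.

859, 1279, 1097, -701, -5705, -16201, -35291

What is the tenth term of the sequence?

Δ: 420  -182  -1798  -5004  -10496  -19090
Δ²: -602  -1616  -3206  -5492  -8594
Δ³: -1014  -1590  -2286  -3102
Δ⁴: -576  -696  -816
Δ⁵: -120  -120
The fifth differences are constant (-120).
-816 − 120 = -936;  -3102 − 936 = -4038;  -8594 − 4038 = -12632;  -19090 − 12632 = -31722;  -35291 − 31722 = -67013
-936 − 120 = -1056;  -4038 − 1056 = -5094;  -12632 − 5094 = -17726;  -31722 − 17726 = -49448;  -67013 − 49448 = -116461
-1056 − 120 = -1176;  -5094 − 1176 = -6270;  -17726 − 6270 = -23996;  -49448 − 23996 = -73444;  -116461 − 73444 = -189905

-189905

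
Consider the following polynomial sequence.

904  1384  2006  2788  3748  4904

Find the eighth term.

7876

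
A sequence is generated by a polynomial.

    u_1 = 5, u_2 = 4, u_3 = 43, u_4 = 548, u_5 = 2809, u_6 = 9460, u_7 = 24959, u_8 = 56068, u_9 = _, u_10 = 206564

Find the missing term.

112333

Using the first 8 terms:
First differences: -1, 39, 505, 2261, 6651, 15499, 31109
Second differences: 40, 466, 1756, 4390, 8848, 15610
Third differences: 426, 1290, 2634, 4458, 6762
Fourth differences: 864, 1344, 1824, 2304
Fifth differences: 480, 480, 480
Constant fifth difference = 480.
Extend forward: 2304 + 480 = 2784;  6762 + 2784 = 9546;  15610 + 9546 = 25156;  31109 + 25156 = 56265;  56068 + 56265 = 112333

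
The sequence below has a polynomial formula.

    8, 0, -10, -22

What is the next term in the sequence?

Δ: -8, -10, -12
Δ²: -2, -2
The second differences are constant (-2).
-12 − 2 = -14;  -22 − 14 = -36

-36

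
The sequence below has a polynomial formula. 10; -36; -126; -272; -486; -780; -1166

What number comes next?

-1656

D1: -46  -90  -146  -214  -294  -386
D2: -44  -56  -68  -80  -92
D3: -12  -12  -12  -12
Third differences constant at -12.
-92 − 12 = -104;  -386 − 104 = -490;  -1166 − 490 = -1656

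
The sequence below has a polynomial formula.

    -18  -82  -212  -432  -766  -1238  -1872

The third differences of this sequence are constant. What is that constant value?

-24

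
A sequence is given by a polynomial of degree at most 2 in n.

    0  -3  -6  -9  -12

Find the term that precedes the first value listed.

3

-3, -3, -3, -3
The first differences are constant at -3.
Work back: 0 + 3 = 3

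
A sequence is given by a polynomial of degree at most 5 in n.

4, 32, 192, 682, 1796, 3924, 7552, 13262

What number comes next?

28 , 160 , 490 , 1114 , 2128 , 3628 , 5710
132 , 330 , 624 , 1014 , 1500 , 2082
198 , 294 , 390 , 486 , 582
96 , 96 , 96 , 96
Constant fourth difference = 96, so extend:
582 + 96 = 678;  2082 + 678 = 2760;  5710 + 2760 = 8470;  13262 + 8470 = 21732

21732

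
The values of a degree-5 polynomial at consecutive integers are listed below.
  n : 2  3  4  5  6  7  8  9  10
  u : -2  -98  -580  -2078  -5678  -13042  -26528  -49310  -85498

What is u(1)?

First differences: -96  -482  -1498  -3600  -7364  -13486  -22782  -36188
Second differences: -386  -1016  -2102  -3764  -6122  -9296  -13406
Third differences: -630  -1086  -1662  -2358  -3174  -4110
Fourth differences: -456  -576  -696  -816  -936
Fifth differences: -120  -120  -120  -120
The fifth differences are constant at -120.
Work back: -456 + 120 = -336;  -630 + 336 = -294;  -386 + 294 = -92;  -96 + 92 = -4;  -2 + 4 = 2

2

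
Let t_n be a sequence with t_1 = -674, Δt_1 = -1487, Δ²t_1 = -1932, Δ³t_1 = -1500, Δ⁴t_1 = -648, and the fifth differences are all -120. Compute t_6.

Build the table forward from the leading diagonal:
Fifth differences: -120, -120, -120, -120, -120, -120
Fourth differences: -648, -768, -888, -1008, -1128, -1248
Third differences: -1500, -2148, -2916, -3804, -4812, -5940
Second differences: -1932, -3432, -5580, -8496, -12300, -17112
First differences: -1487, -3419, -6851, -12431, -20927, -33227
t: -674, -2161, -5580, -12431, -24862, -45789

-45789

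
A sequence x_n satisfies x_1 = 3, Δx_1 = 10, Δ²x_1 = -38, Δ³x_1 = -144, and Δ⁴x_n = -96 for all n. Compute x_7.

-4827

Build the table forward from the leading diagonal:
Δ⁴: -96, -96, -96, -96, -96, -96, -96
Δ³: -144, -240, -336, -432, -528, -624, -720
Δ²: -38, -182, -422, -758, -1190, -1718, -2342
Δ: 10, -28, -210, -632, -1390, -2580, -4298
x: 3, 13, -15, -225, -857, -2247, -4827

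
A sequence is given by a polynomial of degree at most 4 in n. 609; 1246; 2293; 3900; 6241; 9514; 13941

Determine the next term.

19768

Δ: 637, 1047, 1607, 2341, 3273, 4427
Δ²: 410, 560, 734, 932, 1154
Δ³: 150, 174, 198, 222
Δ⁴: 24, 24, 24
Constant fourth difference = 24, so extend:
222 + 24 = 246;  1154 + 246 = 1400;  4427 + 1400 = 5827;  13941 + 5827 = 19768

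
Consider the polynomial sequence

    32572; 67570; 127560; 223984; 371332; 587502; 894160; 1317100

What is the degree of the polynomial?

Δ: 34998, 59990, 96424, 147348, 216170, 306658, 422940
Δ²: 24992, 36434, 50924, 68822, 90488, 116282
Δ³: 11442, 14490, 17898, 21666, 25794
Δ⁴: 3048, 3408, 3768, 4128
Δ⁵: 360, 360, 360
The fifth differences are constant, so the polynomial has degree 5.

5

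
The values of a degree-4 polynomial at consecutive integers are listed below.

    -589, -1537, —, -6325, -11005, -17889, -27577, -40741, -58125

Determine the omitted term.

Using the last 6 terms:
Δ: -4680  -6884  -9688  -13164  -17384
Δ²: -2204  -2804  -3476  -4220
Δ³: -600  -672  -744
Δ⁴: -72  -72
Constant fourth difference = -72.
Extend backward: -600 + 72 = -528;  -2204 + 528 = -1676;  -4680 + 1676 = -3004;  -6325 + 3004 = -3321

-3321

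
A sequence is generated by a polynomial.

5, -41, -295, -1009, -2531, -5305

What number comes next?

Δ: -46, -254, -714, -1522, -2774
Δ²: -208, -460, -808, -1252
Δ³: -252, -348, -444
Δ⁴: -96, -96
Fourth differences constant at -96.
-444 − 96 = -540;  -1252 − 540 = -1792;  -2774 − 1792 = -4566;  -5305 − 4566 = -9871

-9871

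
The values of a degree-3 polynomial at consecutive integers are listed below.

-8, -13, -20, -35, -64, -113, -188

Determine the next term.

D1: -5  -7  -15  -29  -49  -75
D2: -2  -8  -14  -20  -26
D3: -6  -6  -6  -6
Constant third difference = -6, so extend:
-26 − 6 = -32;  -75 − 32 = -107;  -188 − 107 = -295

-295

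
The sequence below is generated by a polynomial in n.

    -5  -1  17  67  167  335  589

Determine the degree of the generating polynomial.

3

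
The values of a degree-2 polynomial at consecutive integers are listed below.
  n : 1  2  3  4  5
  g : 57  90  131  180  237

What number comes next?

302

D1: 33, 41, 49, 57
D2: 8, 8, 8
The second differences are constant (8).
57 + 8 = 65;  237 + 65 = 302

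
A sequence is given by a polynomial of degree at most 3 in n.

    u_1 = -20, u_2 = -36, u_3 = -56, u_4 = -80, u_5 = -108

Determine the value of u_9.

-260

First differences: -16, -20, -24, -28
Second differences: -4, -4, -4
The second differences are constant (-4).
-28 − 4 = -32;  -108 − 32 = -140
-32 − 4 = -36;  -140 − 36 = -176
-36 − 4 = -40;  -176 − 40 = -216
-40 − 4 = -44;  -216 − 44 = -260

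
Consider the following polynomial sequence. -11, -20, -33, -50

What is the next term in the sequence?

-71

First differences: -9, -13, -17
Second differences: -4, -4
Second differences constant at -4.
-17 − 4 = -21;  -50 − 21 = -71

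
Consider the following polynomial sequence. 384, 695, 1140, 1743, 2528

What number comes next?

Δ: 311, 445, 603, 785
Δ²: 134, 158, 182
Δ³: 24, 24
The third differences are constant (24).
182 + 24 = 206;  785 + 206 = 991;  2528 + 991 = 3519

3519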